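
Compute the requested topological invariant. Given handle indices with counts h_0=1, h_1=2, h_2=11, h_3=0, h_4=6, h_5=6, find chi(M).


Handles of index k contribute (-1)^k to chi (same as CW cells).
chi = (1) + (-2) + (11) + (0) + (6) + (-6) = 10

10


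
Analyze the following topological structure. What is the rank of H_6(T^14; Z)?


By the Kunneth formula, b_k(T^n) = C(n,k).
b_6(T^14) = C(14,6).
C(14,6) = 14!/(6!*8!) = 3003

3003


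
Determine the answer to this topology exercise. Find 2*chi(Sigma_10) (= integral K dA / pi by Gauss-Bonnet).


Gauss-Bonnet: integral K dA = 2*pi*chi(M).
chi(Sigma_10) = 2 - 2*10 = -18.
(integral K dA)/pi = 2*chi = 2*(-18) = -36

-36


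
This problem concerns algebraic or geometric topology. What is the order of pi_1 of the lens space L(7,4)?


pi_1(L(p,q)) = Z/pZ for any q coprime to p.
|pi_1(L(7,4))| = 7

7


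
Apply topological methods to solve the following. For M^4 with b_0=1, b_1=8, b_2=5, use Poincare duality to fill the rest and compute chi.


By Poincare duality b_k = b_{4-k}, so full Betti numbers: b_0=1, b_1=8, b_2=5, b_3=8, b_4=1.
chi = sum (-1)^k b_k = -9

-9


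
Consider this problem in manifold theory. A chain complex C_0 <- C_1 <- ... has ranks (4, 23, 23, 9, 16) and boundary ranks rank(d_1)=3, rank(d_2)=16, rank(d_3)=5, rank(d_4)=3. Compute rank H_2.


rank H_k = rank(ker d_k) - rank(im d_{k+1}).
rank(ker d_2) = rank(C_2) - rank(d_2) = 23 - 16 = 7.
rank(im d_{2+1}) = 5.
rank H_2 = 7 - 5 = 2

2


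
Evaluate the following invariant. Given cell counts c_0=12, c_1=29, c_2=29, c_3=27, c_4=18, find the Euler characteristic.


chi = sum_k (-1)^k c_k.
= (-1)^0*12 + (-1)^1*29 + (-1)^2*29 + (-1)^3*27 + (-1)^4*18
= (12) + (-29) + (29) + (-27) + (18)
= 3

3


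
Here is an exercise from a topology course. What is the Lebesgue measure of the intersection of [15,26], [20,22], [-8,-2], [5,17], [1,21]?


Intersection = [max(a_i), min(b_i)] = [20, -2].
Since 20 > -2, the intersection is empty.
Length = 0

0


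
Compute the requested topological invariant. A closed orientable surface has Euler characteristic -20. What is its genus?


chi = 2 - 2g for closed orientable surfaces.
-20 = 2 - 2g
2g = 2 - (-20) = 22
g = 11

11


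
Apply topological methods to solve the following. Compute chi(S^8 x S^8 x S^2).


chi is multiplicative: chi(X x Y) = chi(X) chi(Y).
Each even-dim sphere has chi = 2. There are 3 factors.
chi = 2^3 = 8

8


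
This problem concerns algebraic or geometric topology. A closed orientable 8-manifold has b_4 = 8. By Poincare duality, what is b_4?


Poincare duality for closed orientable n-manifolds: b_k = b_{n-k}.
Here n = 8, so b_4 = b_4 = 8

8


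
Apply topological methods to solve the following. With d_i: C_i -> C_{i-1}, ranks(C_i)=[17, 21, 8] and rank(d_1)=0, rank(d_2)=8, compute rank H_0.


rank H_k = rank(ker d_k) - rank(im d_{k+1}).
rank(ker d_0) = rank(C_0) - rank(d_0) = 17 - 0 = 17.
rank(im d_{0+1}) = 0.
rank H_0 = 17 - 0 = 17

17


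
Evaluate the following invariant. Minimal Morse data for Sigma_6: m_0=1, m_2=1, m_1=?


A perfect Morse function has m_k = b_k.
For Sigma_6: b_0=1, b_1=2g=12, b_2=1.
Saddles m_1 = 2g = 12

12


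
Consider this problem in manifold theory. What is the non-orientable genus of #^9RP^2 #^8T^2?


Since a >= 1, the sum is non-orientable; each T^2 can be replaced by RP^2 # RP^2 (since T^2#RP^2 = 3RP^2).
Total crosscaps k = 9 + 2*8 = 25.
Check via chi: chi = 9*1 + 8*0 - (9+8-1)*2 = -23 = 2 - k = -23. Consistent.

25


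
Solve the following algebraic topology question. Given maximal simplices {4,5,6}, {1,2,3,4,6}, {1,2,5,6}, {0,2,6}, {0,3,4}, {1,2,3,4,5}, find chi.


Enumerate all faces; f-vector: f_0=7, f_1=19, f_2=21, f_3=10, f_4=2.
chi = sum (-1)^k f_k = 1

1


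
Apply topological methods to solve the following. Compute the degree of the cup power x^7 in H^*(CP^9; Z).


|x| = 2 in H^*(CP^n).
|x^7| = 7 * |x| = 7 * 2 = 14

14


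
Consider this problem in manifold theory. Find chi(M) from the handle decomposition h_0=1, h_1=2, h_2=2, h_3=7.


Handles of index k contribute (-1)^k to chi (same as CW cells).
chi = (1) + (-2) + (2) + (-7) = -6

-6


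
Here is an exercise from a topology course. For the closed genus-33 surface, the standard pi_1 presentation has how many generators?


Standard presentation: pi_1(Sigma_g) = <a_1,b_1,...,a_g,b_g | [a_1,b_1]...[a_g,b_g] = 1>.
Number of generators = 2g = 2*33 = 66

66


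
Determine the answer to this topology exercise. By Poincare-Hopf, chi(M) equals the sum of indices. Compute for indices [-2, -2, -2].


Poincare-Hopf: chi(M) = sum of indices of zeros.
chi = (-2) + (-2) + (-2) = -6

-6


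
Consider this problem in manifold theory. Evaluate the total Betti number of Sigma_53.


For Sigma_53: b_0 = 1, b_1 = 2g = 106, b_2 = 1.
Total = 1 + 106 + 1 = 108

108


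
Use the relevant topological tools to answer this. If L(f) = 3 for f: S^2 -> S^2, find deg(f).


L(f) = 1 + (-1)^2 deg(f) on S^2.
3 = 1 + (-1)^2 * deg(f)
(-1)^2 * deg(f) = 2
deg(f) = 2

2


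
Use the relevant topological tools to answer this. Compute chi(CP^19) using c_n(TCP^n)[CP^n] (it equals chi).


For any closed oriented manifold, <e(TM),[M]> = chi(M).
chi(CP^19) = 19+1 = 20

20


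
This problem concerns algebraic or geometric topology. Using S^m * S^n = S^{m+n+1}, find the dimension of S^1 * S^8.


Join of spheres: S^m * S^n = S^{m+n+1}.
dim = 1 + 8 + 1 = 10

10


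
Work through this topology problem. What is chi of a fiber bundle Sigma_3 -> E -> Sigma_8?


For a fiber bundle F -> E -> B (with CW structure): chi(E) = chi(B) * chi(F).
chi(Sigma_8) = -14, chi(Sigma_3) = -4.
chi(E) = (-14) * (-4) = 56

56


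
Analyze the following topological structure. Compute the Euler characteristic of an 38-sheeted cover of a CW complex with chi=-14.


For a finite covering: chi(E) = (number of sheets) * chi(B).
chi(E) = 38 * (-14) = -532

-532


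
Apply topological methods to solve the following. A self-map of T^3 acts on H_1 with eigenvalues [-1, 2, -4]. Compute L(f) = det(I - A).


For a torus self-map: L(f) = det(I - A) where A acts on H_1.
L(f) = (1--1) * (1-2) * (1--4) = 2 * -1 * 5 = -10

-10


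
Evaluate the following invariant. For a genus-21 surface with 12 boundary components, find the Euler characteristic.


For a compact orientable surface with genus g and b boundary components: chi = 2 - 2g - b.
chi = 2 - 2*21 - 12 = 2 - 42 - 12 = -52

-52


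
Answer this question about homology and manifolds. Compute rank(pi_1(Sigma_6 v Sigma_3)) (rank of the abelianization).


For a wedge: H_1(A v B) = H_1(A) + H_1(B).
b_1(Sigma_6) = 12, b_1(Sigma_3) = 6.
b_1 = 12 + 6 = 18

18


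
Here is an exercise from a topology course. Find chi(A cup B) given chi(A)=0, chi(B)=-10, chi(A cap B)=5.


chi(A cup B) = chi(A) + chi(B) - chi(A cap B)
= 0 + (-10) - (5)
= -15

-15


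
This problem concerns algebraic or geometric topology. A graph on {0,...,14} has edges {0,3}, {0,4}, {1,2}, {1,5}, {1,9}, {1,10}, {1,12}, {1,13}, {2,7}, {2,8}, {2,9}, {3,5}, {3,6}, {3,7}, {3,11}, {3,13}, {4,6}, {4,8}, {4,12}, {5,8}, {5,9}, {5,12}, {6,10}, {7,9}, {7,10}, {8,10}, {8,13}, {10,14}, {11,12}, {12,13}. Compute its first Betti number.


b_1 = E - V + (number of components).
E = 30, V = 15, components = 1.
b_1 = 30 - 15 + 1 = 16

16


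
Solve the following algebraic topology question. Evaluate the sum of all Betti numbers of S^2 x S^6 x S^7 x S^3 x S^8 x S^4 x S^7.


Total Betti number is multiplicative under products.
Each S^d (d>=1) has total Betti number 2.
There are 7 sphere factors.
Total = 2^7 = 128

128


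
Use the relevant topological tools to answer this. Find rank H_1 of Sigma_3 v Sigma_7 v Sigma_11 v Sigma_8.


For a wedge X v Y: reduced H_k(X v Y) = H_k(X) + H_k(Y).
Each Sigma_g contributes b_1 = 2g.
b_1 = 6 + 14 + 22 + 16 = 58

58


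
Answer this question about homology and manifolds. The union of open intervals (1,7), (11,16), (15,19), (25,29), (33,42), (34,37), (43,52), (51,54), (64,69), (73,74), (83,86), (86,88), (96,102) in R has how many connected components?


Sort and merge overlapping open intervals.
Merged: (1,7), (11,19), (25,29), (33,42), (43,54), (64,69), (73,74), (83,86), (86,88), (96,102).
Number of components = 10

10


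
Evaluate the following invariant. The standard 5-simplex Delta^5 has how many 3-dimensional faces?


Delta^5 has 5+1 vertices. A 3-face is a choice of 3+1 vertices.
f_3 = C(5+1, 3+1) = C(6,4) = 15

15


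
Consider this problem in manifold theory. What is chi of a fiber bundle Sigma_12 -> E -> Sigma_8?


For a fiber bundle F -> E -> B (with CW structure): chi(E) = chi(B) * chi(F).
chi(Sigma_8) = -14, chi(Sigma_12) = -22.
chi(E) = (-14) * (-22) = 308

308


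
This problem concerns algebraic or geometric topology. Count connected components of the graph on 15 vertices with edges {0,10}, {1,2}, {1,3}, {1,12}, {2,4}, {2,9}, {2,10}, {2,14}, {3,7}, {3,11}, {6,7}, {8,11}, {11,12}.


Run DFS/union-find over 15 vertices.
V = 15, E = 13.
Number of components = 3

3


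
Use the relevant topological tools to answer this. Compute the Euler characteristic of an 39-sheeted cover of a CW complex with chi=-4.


For a finite covering: chi(E) = (number of sheets) * chi(B).
chi(E) = 39 * (-4) = -156

-156


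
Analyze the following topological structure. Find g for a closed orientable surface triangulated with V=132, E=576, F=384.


chi = V - E + F = 132 - 576 + 384 = -60
For orientable closed surface: chi = 2 - 2g, so g = (2 - chi)/2.
g = (2 - (-60)) / 2 = 62 / 2 = 31

31


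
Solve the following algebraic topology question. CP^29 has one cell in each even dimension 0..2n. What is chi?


CP^29 has one cell in each even dimension 0, 2, ..., 2*29 (29+1 cells total).
All cells are even-dimensional, so chi = number of cells.
chi = 29 + 1 = 30

30


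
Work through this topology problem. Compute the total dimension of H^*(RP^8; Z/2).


H^k(RP^8; Z/2) = Z/2 for each 0 <= k <= 8.
Total dimension = 8 + 1 = 9

9


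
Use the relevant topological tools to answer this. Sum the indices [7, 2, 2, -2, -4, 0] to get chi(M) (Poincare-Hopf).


Poincare-Hopf: chi(M) = sum of indices of zeros.
chi = (7) + (2) + (2) + (-2) + (-4) + (0) = 5

5


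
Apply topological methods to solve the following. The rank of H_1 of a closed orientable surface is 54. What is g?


For a closed orientable surface: b_1 = 2g.
54 = 2g
g = 54 / 2 = 27

27


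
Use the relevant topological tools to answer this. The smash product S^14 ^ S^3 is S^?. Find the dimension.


S^m ^ S^n = S^{m+n}.
k = 14 + 3 = 17

17


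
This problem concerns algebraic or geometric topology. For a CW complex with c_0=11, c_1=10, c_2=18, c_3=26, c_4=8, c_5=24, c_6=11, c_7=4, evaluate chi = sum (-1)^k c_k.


chi = sum_k (-1)^k c_k.
= (-1)^0*11 + (-1)^1*10 + (-1)^2*18 + (-1)^3*26 + (-1)^4*8 + (-1)^5*24 + (-1)^6*11 + (-1)^7*4
= (11) + (-10) + (18) + (-26) + (8) + (-24) + (11) + (-4)
= -16

-16


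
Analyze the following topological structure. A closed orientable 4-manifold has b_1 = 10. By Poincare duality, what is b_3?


Poincare duality for closed orientable n-manifolds: b_k = b_{n-k}.
Here n = 4, so b_3 = b_1 = 10

10


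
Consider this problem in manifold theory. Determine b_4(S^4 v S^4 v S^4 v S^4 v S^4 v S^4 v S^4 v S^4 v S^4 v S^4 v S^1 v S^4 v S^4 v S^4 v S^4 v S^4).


For a wedge of spheres, H_k (k>0) is free on one generator per sphere of dimension k.
Spheres of dimension 4: count = 15.
b_4 = 15

15


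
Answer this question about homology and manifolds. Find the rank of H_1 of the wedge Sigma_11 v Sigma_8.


For a wedge: H_1(A v B) = H_1(A) + H_1(B).
b_1(Sigma_11) = 22, b_1(Sigma_8) = 16.
b_1 = 22 + 16 = 38

38


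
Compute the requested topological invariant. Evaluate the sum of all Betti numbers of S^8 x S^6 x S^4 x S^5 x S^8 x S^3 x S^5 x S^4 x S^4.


Total Betti number is multiplicative under products.
Each S^d (d>=1) has total Betti number 2.
There are 9 sphere factors.
Total = 2^9 = 512

512


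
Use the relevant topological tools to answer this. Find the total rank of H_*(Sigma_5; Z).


For Sigma_5: b_0 = 1, b_1 = 2g = 10, b_2 = 1.
Total = 1 + 10 + 1 = 12

12


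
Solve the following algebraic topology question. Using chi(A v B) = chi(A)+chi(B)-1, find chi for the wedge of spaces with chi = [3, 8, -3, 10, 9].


chi(A v B) = chi(A) + chi(B) - 1 (one point identified).
For 5 spaces: chi = (sum chi_i) - (5 - 1).
sum = 27; chi = 27 - 4 = 23

23


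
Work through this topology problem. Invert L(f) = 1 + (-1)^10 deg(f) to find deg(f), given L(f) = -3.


L(f) = 1 + (-1)^10 deg(f) on S^10.
-3 = 1 + (-1)^10 * deg(f)
(-1)^10 * deg(f) = -4
deg(f) = -4

-4


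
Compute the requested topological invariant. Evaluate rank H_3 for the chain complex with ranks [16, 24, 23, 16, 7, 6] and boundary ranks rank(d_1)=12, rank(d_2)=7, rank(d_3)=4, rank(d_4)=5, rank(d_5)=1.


rank H_k = rank(ker d_k) - rank(im d_{k+1}).
rank(ker d_3) = rank(C_3) - rank(d_3) = 16 - 4 = 12.
rank(im d_{3+1}) = 5.
rank H_3 = 12 - 5 = 7

7


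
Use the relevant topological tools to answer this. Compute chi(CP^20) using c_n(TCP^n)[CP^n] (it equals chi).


For any closed oriented manifold, <e(TM),[M]> = chi(M).
chi(CP^20) = 20+1 = 21

21


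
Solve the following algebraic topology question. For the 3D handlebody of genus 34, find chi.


A genus-g handlebody deformation retracts to a wedge of g circles.
chi(vee_g S^1) = 1 - g.
chi(H_34) = 1 - 34 = -33

-33


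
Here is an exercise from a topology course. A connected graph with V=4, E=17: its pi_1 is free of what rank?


For a connected graph: rank(pi_1) = b_1 = E - V + 1 = 1 - chi.
chi = V - E = 4 - 17 = -13.
rank = 1 - (-13) = 17 - 4 + 1 = 14

14


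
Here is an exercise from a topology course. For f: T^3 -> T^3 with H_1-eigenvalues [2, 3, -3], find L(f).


For a torus self-map: L(f) = det(I - A) where A acts on H_1.
L(f) = (1-2) * (1-3) * (1--3) = -1 * -2 * 4 = 8

8


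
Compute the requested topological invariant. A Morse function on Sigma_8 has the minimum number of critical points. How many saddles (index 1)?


A perfect Morse function has m_k = b_k.
For Sigma_8: b_0=1, b_1=2g=16, b_2=1.
Saddles m_1 = 2g = 16

16


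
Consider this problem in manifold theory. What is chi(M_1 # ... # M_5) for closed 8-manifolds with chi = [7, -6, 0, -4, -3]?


For n-manifolds: chi(A#B) = chi(A) + chi(B) - chi(S^8).
chi(S^8) = 1 + (-1)^8 = 2.
chi(#) = (sum chi_i) - (5-1)*chi(S^8) = -6 - 4*2 = -14

-14


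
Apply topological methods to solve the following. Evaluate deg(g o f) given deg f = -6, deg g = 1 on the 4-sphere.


Degree is multiplicative under composition: deg(g o f) = deg(g) * deg(f).
= 1 * -6 = -6

-6


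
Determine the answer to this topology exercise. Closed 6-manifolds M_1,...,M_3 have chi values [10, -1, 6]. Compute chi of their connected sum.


For n-manifolds: chi(A#B) = chi(A) + chi(B) - chi(S^6).
chi(S^6) = 1 + (-1)^6 = 2.
chi(#) = (sum chi_i) - (3-1)*chi(S^6) = 15 - 2*2 = 11

11


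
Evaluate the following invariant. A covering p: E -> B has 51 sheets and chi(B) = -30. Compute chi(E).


For a finite covering: chi(E) = (number of sheets) * chi(B).
chi(E) = 51 * (-30) = -1530

-1530


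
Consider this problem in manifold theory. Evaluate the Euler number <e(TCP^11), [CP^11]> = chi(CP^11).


For any closed oriented manifold, <e(TM),[M]> = chi(M).
chi(CP^11) = 11+1 = 12

12


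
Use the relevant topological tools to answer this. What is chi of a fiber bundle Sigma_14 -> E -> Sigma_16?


For a fiber bundle F -> E -> B (with CW structure): chi(E) = chi(B) * chi(F).
chi(Sigma_16) = -30, chi(Sigma_14) = -26.
chi(E) = (-30) * (-26) = 780

780


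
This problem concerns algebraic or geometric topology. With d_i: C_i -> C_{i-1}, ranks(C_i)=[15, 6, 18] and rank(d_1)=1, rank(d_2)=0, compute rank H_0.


rank H_k = rank(ker d_k) - rank(im d_{k+1}).
rank(ker d_0) = rank(C_0) - rank(d_0) = 15 - 0 = 15.
rank(im d_{0+1}) = 1.
rank H_0 = 15 - 1 = 14

14


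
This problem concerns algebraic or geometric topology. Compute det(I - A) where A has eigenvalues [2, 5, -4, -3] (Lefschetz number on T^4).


For a torus self-map: L(f) = det(I - A) where A acts on H_1.
L(f) = (1-2) * (1-5) * (1--4) * (1--3) = -1 * -4 * 5 * 4 = 80

80


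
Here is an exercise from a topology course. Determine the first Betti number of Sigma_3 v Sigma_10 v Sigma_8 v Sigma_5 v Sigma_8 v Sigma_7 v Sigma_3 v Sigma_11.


For a wedge X v Y: reduced H_k(X v Y) = H_k(X) + H_k(Y).
Each Sigma_g contributes b_1 = 2g.
b_1 = 6 + 20 + 16 + 10 + 16 + 14 + 6 + 22 = 110

110


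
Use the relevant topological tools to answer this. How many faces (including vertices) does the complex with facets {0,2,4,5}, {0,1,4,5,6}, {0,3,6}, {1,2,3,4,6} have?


Each maximal simplex on m vertices has 2^m - 1 nonempty faces.
Take the union (dedupe shared faces).
Total distinct faces = 63

63


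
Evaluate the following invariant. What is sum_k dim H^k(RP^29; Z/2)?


H^k(RP^29; Z/2) = Z/2 for each 0 <= k <= 29.
Total dimension = 29 + 1 = 30

30


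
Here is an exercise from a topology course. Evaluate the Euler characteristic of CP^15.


CP^15 has one cell in each even dimension 0, 2, ..., 2*15 (15+1 cells total).
All cells are even-dimensional, so chi = number of cells.
chi = 15 + 1 = 16

16


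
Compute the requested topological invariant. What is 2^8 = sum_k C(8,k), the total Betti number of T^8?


b_k(T^8) = C(8,k), so the sum over k is sum_k C(8,k) = 2^8.
Total = 2^8 = 256

256


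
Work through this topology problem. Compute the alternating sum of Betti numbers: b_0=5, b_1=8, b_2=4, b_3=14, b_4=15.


chi = sum_k (-1)^k b_k.
= (5) + (-8) + (4) + (-14) + (15)
= 2

2


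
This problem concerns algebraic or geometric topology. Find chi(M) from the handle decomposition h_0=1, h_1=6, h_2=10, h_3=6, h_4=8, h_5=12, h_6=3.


Handles of index k contribute (-1)^k to chi (same as CW cells).
chi = (1) + (-6) + (10) + (-6) + (8) + (-12) + (3) = -2

-2


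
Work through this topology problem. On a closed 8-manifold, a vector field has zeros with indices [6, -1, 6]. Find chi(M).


Poincare-Hopf: chi(M) = sum of indices of zeros.
chi = (6) + (-1) + (6) = 11

11


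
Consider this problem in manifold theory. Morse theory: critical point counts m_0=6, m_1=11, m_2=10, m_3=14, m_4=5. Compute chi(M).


Morse theory: chi(M) = sum_k (-1)^k m_k where m_k = #(index-k critical points).
= (6) + (-11) + (10) + (-14) + (5) = -4

-4


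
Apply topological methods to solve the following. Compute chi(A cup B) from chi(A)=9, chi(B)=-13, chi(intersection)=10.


chi(A cup B) = chi(A) + chi(B) - chi(A cap B)
= 9 + (-13) - (10)
= -14

-14


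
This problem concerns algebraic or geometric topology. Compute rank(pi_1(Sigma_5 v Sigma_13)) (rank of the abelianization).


For a wedge: H_1(A v B) = H_1(A) + H_1(B).
b_1(Sigma_5) = 10, b_1(Sigma_13) = 26.
b_1 = 10 + 26 = 36

36


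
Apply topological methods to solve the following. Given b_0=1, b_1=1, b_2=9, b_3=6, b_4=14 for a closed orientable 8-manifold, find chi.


By Poincare duality b_k = b_{8-k}, so full Betti numbers: b_0=1, b_1=1, b_2=9, b_3=6, b_4=14, b_5=6, b_6=9, b_7=1, b_8=1.
chi = sum (-1)^k b_k = 20

20


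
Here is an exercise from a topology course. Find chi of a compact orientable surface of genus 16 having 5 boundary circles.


For a compact orientable surface with genus g and b boundary components: chi = 2 - 2g - b.
chi = 2 - 2*16 - 5 = 2 - 32 - 5 = -35

-35


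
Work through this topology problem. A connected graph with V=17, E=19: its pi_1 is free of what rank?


For a connected graph: rank(pi_1) = b_1 = E - V + 1 = 1 - chi.
chi = V - E = 17 - 19 = -2.
rank = 1 - (-2) = 19 - 17 + 1 = 3

3


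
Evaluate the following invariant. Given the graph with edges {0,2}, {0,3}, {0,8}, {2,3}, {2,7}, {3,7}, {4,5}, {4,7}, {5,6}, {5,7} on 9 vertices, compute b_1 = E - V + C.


b_1 = E - V + (number of components).
E = 10, V = 9, components = 2.
b_1 = 10 - 9 + 2 = 3

3


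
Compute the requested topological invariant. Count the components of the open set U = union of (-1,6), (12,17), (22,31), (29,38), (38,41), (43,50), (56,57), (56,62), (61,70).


Sort and merge overlapping open intervals.
Merged: (-1,6), (12,17), (22,38), (38,41), (43,50), (56,70).
Number of components = 6

6


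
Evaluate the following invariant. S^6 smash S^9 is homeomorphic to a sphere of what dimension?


S^m ^ S^n = S^{m+n}.
k = 6 + 9 = 15

15


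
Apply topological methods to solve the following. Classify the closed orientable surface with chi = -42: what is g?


chi = 2 - 2g for closed orientable surfaces.
-42 = 2 - 2g
2g = 2 - (-42) = 44
g = 22

22


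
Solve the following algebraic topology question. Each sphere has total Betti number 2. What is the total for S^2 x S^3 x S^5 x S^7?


Total Betti number is multiplicative under products.
Each S^d (d>=1) has total Betti number 2.
There are 4 sphere factors.
Total = 2^4 = 16

16


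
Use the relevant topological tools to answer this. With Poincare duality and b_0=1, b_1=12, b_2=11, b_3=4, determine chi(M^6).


By Poincare duality b_k = b_{6-k}, so full Betti numbers: b_0=1, b_1=12, b_2=11, b_3=4, b_4=11, b_5=12, b_6=1.
chi = sum (-1)^k b_k = -4

-4


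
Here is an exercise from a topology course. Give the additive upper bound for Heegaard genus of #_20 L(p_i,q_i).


Heegaard genus satisfies g(A#B) <= g(A) + g(B).
Each lens space has g = 1.
Upper bound: 20 * 1 = 20

20


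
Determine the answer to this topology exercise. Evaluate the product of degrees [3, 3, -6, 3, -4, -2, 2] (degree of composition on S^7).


Degree is multiplicative: deg(composition) = product of degrees.
= (3) * (3) * (-6) * (3) * (-4) * (-2) * (2) = -2592

-2592


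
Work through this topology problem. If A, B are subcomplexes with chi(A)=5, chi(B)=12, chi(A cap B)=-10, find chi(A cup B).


chi(A cup B) = chi(A) + chi(B) - chi(A cap B)
= 5 + (12) - (-10)
= 27

27


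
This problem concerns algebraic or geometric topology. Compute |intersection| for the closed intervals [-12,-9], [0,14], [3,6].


Intersection = [max(a_i), min(b_i)] = [3, -9].
Since 3 > -9, the intersection is empty.
Length = 0

0


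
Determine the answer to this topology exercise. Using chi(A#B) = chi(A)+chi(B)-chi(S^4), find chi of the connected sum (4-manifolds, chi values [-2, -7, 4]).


For n-manifolds: chi(A#B) = chi(A) + chi(B) - chi(S^4).
chi(S^4) = 1 + (-1)^4 = 2.
chi(#) = (sum chi_i) - (3-1)*chi(S^4) = -5 - 2*2 = -9

-9


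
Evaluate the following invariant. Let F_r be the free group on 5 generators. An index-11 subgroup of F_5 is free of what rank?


Nielsen-Schreier: an index-n subgroup of F_r is free of rank 1 + n(r-1).
Equivalently: chi(cover) = n*chi(base); chi(vee_r S^1) = 1 - 5 = -4.
chi(E) = 11*(-4) = -44; rank = 1 - chi(E) = 1 - (-44) = 45.
rank = 1 + 11*(5-1) = 1 + 44 = 45

45


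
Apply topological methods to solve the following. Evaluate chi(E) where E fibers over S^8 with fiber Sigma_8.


chi(S^8) = 2 (n even), chi(Sigma_8) = 2 - 2*8 = -14.
chi(E) = 2 * (-14) = -28

-28


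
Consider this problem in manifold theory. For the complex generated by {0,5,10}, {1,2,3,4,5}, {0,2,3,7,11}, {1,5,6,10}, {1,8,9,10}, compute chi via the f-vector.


Enumerate all faces; f-vector: f_0=12, f_1=31, f_2=29, f_3=12, f_4=2.
chi = sum (-1)^k f_k = 0

0


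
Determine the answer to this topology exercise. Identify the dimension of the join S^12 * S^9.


Join of spheres: S^m * S^n = S^{m+n+1}.
dim = 12 + 9 + 1 = 22

22


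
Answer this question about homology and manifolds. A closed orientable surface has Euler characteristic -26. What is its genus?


chi = 2 - 2g for closed orientable surfaces.
-26 = 2 - 2g
2g = 2 - (-26) = 28
g = 14

14


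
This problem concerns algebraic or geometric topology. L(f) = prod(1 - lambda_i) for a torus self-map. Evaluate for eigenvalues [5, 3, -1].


For a torus self-map: L(f) = det(I - A) where A acts on H_1.
L(f) = (1-5) * (1-3) * (1--1) = -4 * -2 * 2 = 16

16


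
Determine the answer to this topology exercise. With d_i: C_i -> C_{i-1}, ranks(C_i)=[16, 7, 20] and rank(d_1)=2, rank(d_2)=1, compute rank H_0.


rank H_k = rank(ker d_k) - rank(im d_{k+1}).
rank(ker d_0) = rank(C_0) - rank(d_0) = 16 - 0 = 16.
rank(im d_{0+1}) = 2.
rank H_0 = 16 - 2 = 14

14


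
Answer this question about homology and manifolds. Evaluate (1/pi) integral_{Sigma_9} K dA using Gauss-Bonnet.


Gauss-Bonnet: integral K dA = 2*pi*chi(M).
chi(Sigma_9) = 2 - 2*9 = -16.
(integral K dA)/pi = 2*chi = 2*(-16) = -32

-32


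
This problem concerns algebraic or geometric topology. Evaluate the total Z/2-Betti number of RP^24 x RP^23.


dim H^*(RP^n; Z/2) = n+1 (one Z/2 in each degree 0..n).
Total Betti number is multiplicative.
Total = (24+1) * (23+1) = 25 * 24 = 600

600


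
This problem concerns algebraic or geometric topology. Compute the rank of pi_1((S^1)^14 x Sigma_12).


pi_1(A x B) = pi_1(A) x pi_1(B); rank of abelianization = b_1.
b_1(T^14) = 14, b_1(Sigma_12) = 2*12 = 24.
b_1(product) = 14 + 24 = 38

38


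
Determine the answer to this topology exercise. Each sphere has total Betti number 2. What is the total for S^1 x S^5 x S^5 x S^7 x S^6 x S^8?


Total Betti number is multiplicative under products.
Each S^d (d>=1) has total Betti number 2.
There are 6 sphere factors.
Total = 2^6 = 64

64


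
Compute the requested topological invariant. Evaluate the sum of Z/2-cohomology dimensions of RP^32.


H^k(RP^32; Z/2) = Z/2 for each 0 <= k <= 32.
Total dimension = 32 + 1 = 33

33


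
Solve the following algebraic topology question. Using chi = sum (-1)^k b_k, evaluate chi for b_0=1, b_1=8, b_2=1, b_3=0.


chi = sum_k (-1)^k b_k.
= (1) + (-8) + (1) + (0)
= -6

-6


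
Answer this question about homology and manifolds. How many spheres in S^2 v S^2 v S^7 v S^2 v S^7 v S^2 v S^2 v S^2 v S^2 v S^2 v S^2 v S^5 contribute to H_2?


For a wedge of spheres, H_k (k>0) is free on one generator per sphere of dimension k.
Spheres of dimension 2: count = 9.
b_2 = 9

9


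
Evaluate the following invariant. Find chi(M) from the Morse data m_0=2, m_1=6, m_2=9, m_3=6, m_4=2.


Morse theory: chi(M) = sum_k (-1)^k m_k where m_k = #(index-k critical points).
= (2) + (-6) + (9) + (-6) + (2) = 1

1


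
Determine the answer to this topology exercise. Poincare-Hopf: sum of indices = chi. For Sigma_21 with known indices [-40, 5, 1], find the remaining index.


Poincare-Hopf: sum of indices = chi(M).
chi(Sigma_21) = 2 - 2*21 = -40.
Sum of known indices = -34.
x = chi - (sum known) = -40 - (-34) = -6

-6


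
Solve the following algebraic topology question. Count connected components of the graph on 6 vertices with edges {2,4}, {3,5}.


Run DFS/union-find over 6 vertices.
V = 6, E = 2.
Number of components = 4

4


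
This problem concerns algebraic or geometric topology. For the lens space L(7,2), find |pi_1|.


pi_1(L(p,q)) = Z/pZ for any q coprime to p.
|pi_1(L(7,2))| = 7

7


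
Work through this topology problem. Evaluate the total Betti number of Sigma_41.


For Sigma_41: b_0 = 1, b_1 = 2g = 82, b_2 = 1.
Total = 1 + 82 + 1 = 84

84


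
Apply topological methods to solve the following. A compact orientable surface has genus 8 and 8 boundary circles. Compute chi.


For a compact orientable surface with genus g and b boundary components: chi = 2 - 2g - b.
chi = 2 - 2*8 - 8 = 2 - 16 - 8 = -22

-22


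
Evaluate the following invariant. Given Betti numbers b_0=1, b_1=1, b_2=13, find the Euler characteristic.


chi = sum_k (-1)^k b_k.
= (1) + (-1) + (13)
= 13

13


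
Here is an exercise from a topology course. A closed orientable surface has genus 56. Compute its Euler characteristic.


For a closed orientable surface of genus g: chi = 2 - 2g.
Here g = 56.
chi = 2 - 2*56 = 2 - 112 = -110

-110


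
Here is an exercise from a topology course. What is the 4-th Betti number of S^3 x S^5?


Each S^d has Poincare polynomial 1 + t^d.
The product S^3 x S^5 has Poincare polynomial prod(1+t^d_i).
Expanding: b_0=1, b_3=1, b_5=1, b_8=1.
b_4 = 0

0


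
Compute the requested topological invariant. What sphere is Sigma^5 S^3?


Each suspension raises dimension by 1: Sigma S^n = S^{n+1}.
Sigma^5 S^3 = S^{3+5} = S^8

8


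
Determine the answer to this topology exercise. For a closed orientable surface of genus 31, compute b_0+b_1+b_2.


For Sigma_31: b_0 = 1, b_1 = 2g = 62, b_2 = 1.
Total = 1 + 62 + 1 = 64

64


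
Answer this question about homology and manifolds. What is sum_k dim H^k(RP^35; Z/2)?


H^k(RP^35; Z/2) = Z/2 for each 0 <= k <= 35.
Total dimension = 35 + 1 = 36

36


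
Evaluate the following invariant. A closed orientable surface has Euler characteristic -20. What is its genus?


chi = 2 - 2g for closed orientable surfaces.
-20 = 2 - 2g
2g = 2 - (-20) = 22
g = 11

11


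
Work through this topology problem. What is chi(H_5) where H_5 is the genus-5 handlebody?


A genus-g handlebody deformation retracts to a wedge of g circles.
chi(vee_g S^1) = 1 - g.
chi(H_5) = 1 - 5 = -4

-4


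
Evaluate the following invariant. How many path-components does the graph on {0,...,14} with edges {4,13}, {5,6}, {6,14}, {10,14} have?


Run DFS/union-find over 15 vertices.
V = 15, E = 4.
Number of components = 11

11


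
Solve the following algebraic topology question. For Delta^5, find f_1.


Delta^5 has 5+1 vertices. A 1-face is a choice of 1+1 vertices.
f_1 = C(5+1, 1+1) = C(6,2) = 15

15


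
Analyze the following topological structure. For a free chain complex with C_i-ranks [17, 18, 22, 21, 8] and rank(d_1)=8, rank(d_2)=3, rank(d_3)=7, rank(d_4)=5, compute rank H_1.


rank H_k = rank(ker d_k) - rank(im d_{k+1}).
rank(ker d_1) = rank(C_1) - rank(d_1) = 18 - 8 = 10.
rank(im d_{1+1}) = 3.
rank H_1 = 10 - 3 = 7

7


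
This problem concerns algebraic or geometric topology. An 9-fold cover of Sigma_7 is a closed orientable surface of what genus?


For an n-sheeted cover: chi(E) = n * chi(B).
chi(Sigma_7) = 2 - 2*7 = -12.
chi(E) = 9 * (-12) = -108.
genus(E) = (2 - chi(E))/2 = (2 - (-108))/2 = 110/2 = 55

55


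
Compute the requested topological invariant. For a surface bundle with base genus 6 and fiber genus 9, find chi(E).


For a fiber bundle F -> E -> B (with CW structure): chi(E) = chi(B) * chi(F).
chi(Sigma_6) = -10, chi(Sigma_9) = -16.
chi(E) = (-10) * (-16) = 160

160


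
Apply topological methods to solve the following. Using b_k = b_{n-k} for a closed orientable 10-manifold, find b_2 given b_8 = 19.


Poincare duality for closed orientable n-manifolds: b_k = b_{n-k}.
Here n = 10, so b_2 = b_8 = 19

19


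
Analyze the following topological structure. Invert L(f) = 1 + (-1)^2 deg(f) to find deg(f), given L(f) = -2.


L(f) = 1 + (-1)^2 deg(f) on S^2.
-2 = 1 + (-1)^2 * deg(f)
(-1)^2 * deg(f) = -3
deg(f) = -3

-3


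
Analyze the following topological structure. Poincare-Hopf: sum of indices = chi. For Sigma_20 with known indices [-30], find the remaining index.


Poincare-Hopf: sum of indices = chi(M).
chi(Sigma_20) = 2 - 2*20 = -38.
Sum of known indices = -30.
x = chi - (sum known) = -38 - (-30) = -8

-8


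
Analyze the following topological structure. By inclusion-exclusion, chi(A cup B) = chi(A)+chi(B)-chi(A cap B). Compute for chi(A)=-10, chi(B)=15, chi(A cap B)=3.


chi(A cup B) = chi(A) + chi(B) - chi(A cap B)
= -10 + (15) - (3)
= 2

2


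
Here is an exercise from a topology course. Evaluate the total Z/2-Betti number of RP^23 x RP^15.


dim H^*(RP^n; Z/2) = n+1 (one Z/2 in each degree 0..n).
Total Betti number is multiplicative.
Total = (23+1) * (15+1) = 24 * 16 = 384

384


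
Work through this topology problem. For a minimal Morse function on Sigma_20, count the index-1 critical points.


A perfect Morse function has m_k = b_k.
For Sigma_20: b_0=1, b_1=2g=40, b_2=1.
Saddles m_1 = 2g = 40

40


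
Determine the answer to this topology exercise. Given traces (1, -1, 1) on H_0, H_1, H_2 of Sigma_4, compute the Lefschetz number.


L(f) = tr(f_0*) - tr(f_1*) + tr(f_2*).
= 1 - (-1) + (1)
= 3

3


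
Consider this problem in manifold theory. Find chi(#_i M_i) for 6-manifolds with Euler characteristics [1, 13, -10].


For n-manifolds: chi(A#B) = chi(A) + chi(B) - chi(S^6).
chi(S^6) = 1 + (-1)^6 = 2.
chi(#) = (sum chi_i) - (3-1)*chi(S^6) = 4 - 2*2 = 0

0


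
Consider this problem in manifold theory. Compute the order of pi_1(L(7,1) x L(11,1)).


pi_1(X x Y) = pi_1(X) x pi_1(Y).
pi_1(L(7,1)) = Z/7, pi_1(L(11,1)) = Z/11.
|Z/7 x Z/11| = 7 * 11 = 77

77


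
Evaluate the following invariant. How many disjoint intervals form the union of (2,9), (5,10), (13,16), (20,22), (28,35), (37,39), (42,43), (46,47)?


Sort and merge overlapping open intervals.
Merged: (2,10), (13,16), (20,22), (28,35), (37,39), (42,43), (46,47).
Number of components = 7

7


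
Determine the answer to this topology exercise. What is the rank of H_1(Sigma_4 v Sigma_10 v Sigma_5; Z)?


For a wedge X v Y: reduced H_k(X v Y) = H_k(X) + H_k(Y).
Each Sigma_g contributes b_1 = 2g.
b_1 = 8 + 20 + 10 = 38

38


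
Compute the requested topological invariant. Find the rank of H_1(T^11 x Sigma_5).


pi_1(A x B) = pi_1(A) x pi_1(B); rank of abelianization = b_1.
b_1(T^11) = 11, b_1(Sigma_5) = 2*5 = 10.
b_1(product) = 11 + 10 = 21

21


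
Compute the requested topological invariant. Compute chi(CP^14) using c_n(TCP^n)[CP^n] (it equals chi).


For any closed oriented manifold, <e(TM),[M]> = chi(M).
chi(CP^14) = 14+1 = 15

15


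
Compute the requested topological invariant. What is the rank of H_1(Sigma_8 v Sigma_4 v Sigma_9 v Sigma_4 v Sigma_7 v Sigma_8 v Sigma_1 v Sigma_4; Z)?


For a wedge X v Y: reduced H_k(X v Y) = H_k(X) + H_k(Y).
Each Sigma_g contributes b_1 = 2g.
b_1 = 16 + 8 + 18 + 8 + 14 + 16 + 2 + 8 = 90

90


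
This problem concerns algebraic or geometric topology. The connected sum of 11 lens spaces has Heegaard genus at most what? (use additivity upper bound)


Heegaard genus satisfies g(A#B) <= g(A) + g(B).
Each lens space has g = 1.
Upper bound: 11 * 1 = 11

11


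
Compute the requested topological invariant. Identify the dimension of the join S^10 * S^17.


Join of spheres: S^m * S^n = S^{m+n+1}.
dim = 10 + 17 + 1 = 28

28


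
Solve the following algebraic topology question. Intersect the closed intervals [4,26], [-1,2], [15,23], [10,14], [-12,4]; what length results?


Intersection = [max(a_i), min(b_i)] = [15, 2].
Since 15 > 2, the intersection is empty.
Length = 0

0


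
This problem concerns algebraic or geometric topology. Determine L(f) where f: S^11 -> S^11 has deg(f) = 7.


On S^11: L(f) = tr(f_0*) + (-1)^11 tr(f_11*) = 1 + (-1)^11 * deg(f).
L(f) = 1 + (-1)^11 * 7 = 1 + -7 = -6

-6


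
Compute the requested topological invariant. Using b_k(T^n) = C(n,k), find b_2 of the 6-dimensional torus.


By the Kunneth formula, b_k(T^n) = C(n,k).
b_2(T^6) = C(6,2).
C(6,2) = 6!/(2!*4!) = 15

15


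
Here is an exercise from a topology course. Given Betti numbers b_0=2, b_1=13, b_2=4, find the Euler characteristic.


chi = sum_k (-1)^k b_k.
= (2) + (-13) + (4)
= -7

-7


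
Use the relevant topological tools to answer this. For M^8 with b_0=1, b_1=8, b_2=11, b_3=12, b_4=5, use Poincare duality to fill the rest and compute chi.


By Poincare duality b_k = b_{8-k}, so full Betti numbers: b_0=1, b_1=8, b_2=11, b_3=12, b_4=5, b_5=12, b_6=11, b_7=8, b_8=1.
chi = sum (-1)^k b_k = -11

-11


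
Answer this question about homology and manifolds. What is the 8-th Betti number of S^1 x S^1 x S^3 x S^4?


Each S^d has Poincare polynomial 1 + t^d.
The product S^1 x S^1 x S^3 x S^4 has Poincare polynomial prod(1+t^d_i).
Expanding: b_0=1, b_1=2, b_2=1, b_3=1, b_4=3, b_5=3, b_6=1, b_7=1, b_8=2, b_9=1.
b_8 = 2

2


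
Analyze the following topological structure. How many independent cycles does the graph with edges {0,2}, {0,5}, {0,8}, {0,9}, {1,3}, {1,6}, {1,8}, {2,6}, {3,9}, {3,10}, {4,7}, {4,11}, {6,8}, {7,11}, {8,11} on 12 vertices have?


b_1 = E - V + (number of components).
E = 15, V = 12, components = 1.
b_1 = 15 - 12 + 1 = 4

4


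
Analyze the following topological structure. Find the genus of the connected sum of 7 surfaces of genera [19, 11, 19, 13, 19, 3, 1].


Genus is additive under connected sum of orientable surfaces.
g = 19 + 11 + 19 + 13 + 19 + 3 + 1 = 85

85


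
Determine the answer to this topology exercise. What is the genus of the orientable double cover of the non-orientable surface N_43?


chi(N_43) = 2 - 43 = -41.
Double cover: chi(Sigma_g) = 2 * chi(N_43) = 2*(-41) = -82.
2 - 2g = -82, so g = (2 - (-82))/2 = 84/2 = 42

42


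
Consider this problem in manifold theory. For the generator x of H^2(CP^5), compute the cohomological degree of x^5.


|x| = 2 in H^*(CP^n).
|x^5| = 5 * |x| = 5 * 2 = 10

10


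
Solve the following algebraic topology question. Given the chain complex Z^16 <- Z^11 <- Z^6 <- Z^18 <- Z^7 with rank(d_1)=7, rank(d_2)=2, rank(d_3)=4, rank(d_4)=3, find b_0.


rank H_k = rank(ker d_k) - rank(im d_{k+1}).
rank(ker d_0) = rank(C_0) - rank(d_0) = 16 - 0 = 16.
rank(im d_{0+1}) = 7.
rank H_0 = 16 - 7 = 9

9


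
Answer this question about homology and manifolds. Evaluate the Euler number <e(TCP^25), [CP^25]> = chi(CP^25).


For any closed oriented manifold, <e(TM),[M]> = chi(M).
chi(CP^25) = 25+1 = 26

26


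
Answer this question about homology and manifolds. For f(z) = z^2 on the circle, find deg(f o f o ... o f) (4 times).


deg(f) = 2. Degree is multiplicative: deg(f^4) = (deg f)^4.
deg(f^4) = (2)^4 = 16

16


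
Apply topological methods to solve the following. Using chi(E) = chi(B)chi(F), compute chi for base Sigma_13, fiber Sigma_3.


For a fiber bundle F -> E -> B (with CW structure): chi(E) = chi(B) * chi(F).
chi(Sigma_13) = -24, chi(Sigma_3) = -4.
chi(E) = (-24) * (-4) = 96

96


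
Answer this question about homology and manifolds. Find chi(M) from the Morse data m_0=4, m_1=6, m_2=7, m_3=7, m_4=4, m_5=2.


Morse theory: chi(M) = sum_k (-1)^k m_k where m_k = #(index-k critical points).
= (4) + (-6) + (7) + (-7) + (4) + (-2) = 0

0


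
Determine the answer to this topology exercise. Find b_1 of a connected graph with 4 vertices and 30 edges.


For a connected graph: rank(pi_1) = b_1 = E - V + 1 = 1 - chi.
chi = V - E = 4 - 30 = -26.
rank = 1 - (-26) = 30 - 4 + 1 = 27

27


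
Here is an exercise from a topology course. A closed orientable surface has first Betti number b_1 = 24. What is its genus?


For a closed orientable surface: b_1 = 2g.
24 = 2g
g = 24 / 2 = 12

12


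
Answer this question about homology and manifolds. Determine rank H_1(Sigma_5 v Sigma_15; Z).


For a wedge: H_1(A v B) = H_1(A) + H_1(B).
b_1(Sigma_5) = 10, b_1(Sigma_15) = 30.
b_1 = 10 + 30 = 40

40


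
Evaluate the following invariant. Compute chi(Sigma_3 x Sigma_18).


chi(Sigma_3) = 2 - 2*3 = -4
chi(Sigma_18) = 2 - 2*18 = -34
chi(product) = (-4) * (-34) = 136

136


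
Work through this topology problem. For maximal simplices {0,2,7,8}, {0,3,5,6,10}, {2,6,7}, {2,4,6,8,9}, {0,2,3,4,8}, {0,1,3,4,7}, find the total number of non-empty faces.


Each maximal simplex on m vertices has 2^m - 1 nonempty faces.
Take the union (dedupe shared faces).
Total distinct faces = 114

114


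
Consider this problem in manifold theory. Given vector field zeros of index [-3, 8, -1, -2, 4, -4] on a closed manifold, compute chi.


Poincare-Hopf: chi(M) = sum of indices of zeros.
chi = (-3) + (8) + (-1) + (-2) + (4) + (-4) = 2

2
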